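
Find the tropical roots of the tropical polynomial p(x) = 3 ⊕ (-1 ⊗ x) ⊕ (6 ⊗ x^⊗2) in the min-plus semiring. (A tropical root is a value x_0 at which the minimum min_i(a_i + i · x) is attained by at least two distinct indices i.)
Roots: {-7, 4}

Each tropical root is a break point of the lower envelope of the lines y = a_i + i · x (there are 3 lines, with slopes 0, 1, ..., 2). Only the lines that attain the minimum somewhere contribute to roots; other lines are dominated. Here the surviving (envelope) indices are i = 2, i = 1, i = 0.
Intersections between consecutive envelope lines give the roots: for adjacent envelope indices i < j the intersection is x = (a_i − a_j) / (j − i). Reading off the sorted break points: {-7, 4}.
Verification: at each break x_0, at least two indices attain the minimum of min_i(a_i + i · x_0).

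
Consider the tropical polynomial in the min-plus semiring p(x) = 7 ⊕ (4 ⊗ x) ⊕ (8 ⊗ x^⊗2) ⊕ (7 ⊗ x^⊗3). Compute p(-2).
p(-2) = 1

A tropical monomial a ⊗ x^⊗i evaluates to a + i · x. Evaluating each term at x = -2:
  Term 0 contributes 7 + 0 · -2 = 7
  Term 1 contributes 4 + 1 · -2 = 2
  Term 2 contributes 8 + 2 · -2 = 4
  Term 3 contributes 7 + 3 · -2 = 1
p(-2) = ⊕ of these = min[7, 2, 4, 1] = 1.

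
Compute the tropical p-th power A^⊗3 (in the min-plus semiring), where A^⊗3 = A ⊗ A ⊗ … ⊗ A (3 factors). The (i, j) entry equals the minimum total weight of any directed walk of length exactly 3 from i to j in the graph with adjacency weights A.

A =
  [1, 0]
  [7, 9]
A^⊗3 =
  [3, 2]
  [9, 8]

Each entry (A^⊗3)_ij equals the minimum over all length-3 walks i = v_0 → v_1 → … → v_3 = j of Σ_t A[v_t][v_{t+1}]. For example, for (i, j) = (0, 1) we minimise over 4 possible intermediate vertex sequences; the minimum is 2, attained along the walk 0 → 0 → 0 → 1.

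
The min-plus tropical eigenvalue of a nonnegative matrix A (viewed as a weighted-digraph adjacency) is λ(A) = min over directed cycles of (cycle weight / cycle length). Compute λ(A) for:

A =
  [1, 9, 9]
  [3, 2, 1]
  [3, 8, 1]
λ(A) = 1

Enumerate directed cycles and compute their means (weight / length). Sample:
  cycle 0 → 0: weight = 1, length = 1, mean = 1/1 ≈ 1.000
  cycle 1 → 1: weight = 2, length = 1, mean = 2/1 ≈ 2.000
  cycle 2 → 2: weight = 1, length = 1, mean = 1/1 ≈ 1.000
  cycle 0 → 1 → 0: weight = 12, length = 2, mean = 12/2 ≈ 6.000
  cycle 0 → 2 → 0: weight = 12, length = 2, mean = 12/2 ≈ 6.000
  cycle 1 → 0 → 1: weight = 12, length = 2, mean = 12/2 ≈ 6.000
Minimum mean = 1.000, attained e.g. along the cycle 0 → 0 with weight 1 and length 1. So λ(A) = 1/1 = 1.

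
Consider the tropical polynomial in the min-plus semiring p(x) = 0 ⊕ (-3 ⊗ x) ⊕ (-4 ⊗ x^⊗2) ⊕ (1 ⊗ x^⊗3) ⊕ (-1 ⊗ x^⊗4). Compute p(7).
p(7) = 0

A tropical monomial a ⊗ x^⊗i evaluates to a + i · x. Evaluating each term at x = 7:
  Term 0 contributes 0 + 0 · 7 = 0
  Term 1 contributes -3 + 1 · 7 = 4
  Term 2 contributes -4 + 2 · 7 = 10
  Term 3 contributes 1 + 3 · 7 = 22
  Term 4 contributes -1 + 4 · 7 = 27
p(7) = ⊕ of these = min[0, 4, 10, 22, 27] = 0.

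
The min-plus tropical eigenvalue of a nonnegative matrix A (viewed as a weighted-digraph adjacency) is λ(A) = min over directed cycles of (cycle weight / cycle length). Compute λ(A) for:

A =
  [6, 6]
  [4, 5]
λ(A) = 5

Enumerate directed cycles and compute their means (weight / length). Sample:
  cycle 0 → 0: weight = 6, length = 1, mean = 6/1 ≈ 6.000
  cycle 1 → 1: weight = 5, length = 1, mean = 5/1 ≈ 5.000
  cycle 0 → 1 → 0: weight = 10, length = 2, mean = 10/2 ≈ 5.000
  cycle 1 → 0 → 1: weight = 10, length = 2, mean = 10/2 ≈ 5.000
Minimum mean = 5.000, attained e.g. along the cycle 1 → 1 with weight 5 and length 1. So λ(A) = 5/1 = 5.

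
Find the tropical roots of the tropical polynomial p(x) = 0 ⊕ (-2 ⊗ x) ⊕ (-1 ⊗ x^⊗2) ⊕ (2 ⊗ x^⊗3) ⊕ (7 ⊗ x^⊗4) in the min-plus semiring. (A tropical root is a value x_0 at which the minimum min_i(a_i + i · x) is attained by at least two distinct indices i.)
Roots: {-5, -3, -1, 2}

Each tropical root is a break point of the lower envelope of the lines y = a_i + i · x (there are 5 lines, with slopes 0, 1, ..., 4). Only the lines that attain the minimum somewhere contribute to roots; other lines are dominated. Here the surviving (envelope) indices are i = 4, i = 3, i = 2, i = 1, i = 0.
Intersections between consecutive envelope lines give the roots: for adjacent envelope indices i < j the intersection is x = (a_i − a_j) / (j − i). Reading off the sorted break points: {-5, -3, -1, 2}.
Verification: at each break x_0, at least two indices attain the minimum of min_i(a_i + i · x_0).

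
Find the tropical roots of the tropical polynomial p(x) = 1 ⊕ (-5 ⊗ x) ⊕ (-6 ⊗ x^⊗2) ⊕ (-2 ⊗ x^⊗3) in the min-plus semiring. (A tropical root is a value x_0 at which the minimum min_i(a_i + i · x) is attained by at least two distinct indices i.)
Roots: {-4, 1, 6}

Each tropical root is a break point of the lower envelope of the lines y = a_i + i · x (there are 4 lines, with slopes 0, 1, ..., 3). Only the lines that attain the minimum somewhere contribute to roots; other lines are dominated. Here the surviving (envelope) indices are i = 3, i = 2, i = 1, i = 0.
Intersections between consecutive envelope lines give the roots: for adjacent envelope indices i < j the intersection is x = (a_i − a_j) / (j − i). Reading off the sorted break points: {-4, 1, 6}.
Verification: at each break x_0, at least two indices attain the minimum of min_i(a_i + i · x_0).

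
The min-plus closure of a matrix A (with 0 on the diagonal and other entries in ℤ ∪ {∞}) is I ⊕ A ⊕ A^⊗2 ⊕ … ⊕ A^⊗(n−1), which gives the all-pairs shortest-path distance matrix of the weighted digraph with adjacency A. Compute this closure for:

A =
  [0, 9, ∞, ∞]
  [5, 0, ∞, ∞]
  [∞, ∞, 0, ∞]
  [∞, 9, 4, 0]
Closure =
  [0, 9, ∞, ∞]
  [5, 0, ∞, ∞]
  [∞, ∞, 0, ∞]
  [14, 9, 4, 0]

This is the Floyd-Warshall all-pairs shortest-path computation. For each intermediate vertex k = 0, 1, …, 3, update dist[i][j] ← min(dist[i][j], dist[i][k] + dist[k][j]). The final matrix gives, for each (i, j), the minimum total weight of any directed path from i to j (possibly empty when i = j).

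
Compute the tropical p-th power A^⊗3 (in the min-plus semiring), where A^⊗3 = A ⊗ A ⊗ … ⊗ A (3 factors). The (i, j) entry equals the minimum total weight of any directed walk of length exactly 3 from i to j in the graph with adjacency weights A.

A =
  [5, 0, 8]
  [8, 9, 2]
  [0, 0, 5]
A^⊗3 =
  [2, 2, 7]
  [7, 2, 4]
  [2, 2, 2]

Each entry (A^⊗3)_ij equals the minimum over all length-3 walks i = v_0 → v_1 → … → v_3 = j of Σ_t A[v_t][v_{t+1}]. For example, for (i, j) = (0, 2) we minimise over 9 possible intermediate vertex sequences; the minimum is 7, attained along the walk 0 → 0 → 1 → 2.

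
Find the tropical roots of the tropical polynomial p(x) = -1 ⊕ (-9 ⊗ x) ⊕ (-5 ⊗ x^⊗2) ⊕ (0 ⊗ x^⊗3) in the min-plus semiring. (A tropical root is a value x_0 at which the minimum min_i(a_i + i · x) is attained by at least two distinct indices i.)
Roots: {-5, -4, 8}

Each tropical root is a break point of the lower envelope of the lines y = a_i + i · x (there are 4 lines, with slopes 0, 1, ..., 3). Only the lines that attain the minimum somewhere contribute to roots; other lines are dominated. Here the surviving (envelope) indices are i = 3, i = 2, i = 1, i = 0.
Intersections between consecutive envelope lines give the roots: for adjacent envelope indices i < j the intersection is x = (a_i − a_j) / (j − i). Reading off the sorted break points: {-5, -4, 8}.
Verification: at each break x_0, at least two indices attain the minimum of min_i(a_i + i · x_0).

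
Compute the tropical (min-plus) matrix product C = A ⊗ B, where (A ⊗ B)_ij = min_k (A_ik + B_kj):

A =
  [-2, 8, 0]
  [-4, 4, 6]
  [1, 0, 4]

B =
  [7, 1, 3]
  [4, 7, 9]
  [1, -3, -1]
A ⊗ B =
  [1, -3, -1]
  [3, -3, -1]
  [4, 1, 3]

Apply the min-plus product entry-by-entry:
  C[0][0] = min over k of (A[0][0] + B[0][0] = -2 + 7 = 5, A[0][1] + B[1][0] = 8 + 4 = 12, A[0][2] + B[2][0] = 0 + 1 = 1) = 1 (attained at k = 2)
  C[0][1] = min over k of (A[0][0] + B[0][1] = -2 + 1 = -1, A[0][1] + B[1][1] = 8 + 7 = 15, A[0][2] + B[2][1] = 0 + -3 = -3) = -3 (attained at k = 2)
  C[0][2] = min over k of (A[0][0] + B[0][2] = -2 + 3 = 1, A[0][1] + B[1][2] = 8 + 9 = 17, A[0][2] + B[2][2] = 0 + -1 = -1) = -1 (attained at k = 2)
  C[1][0] = min over k of (A[1][0] + B[0][0] = -4 + 7 = 3, A[1][1] + B[1][0] = 4 + 4 = 8, A[1][2] + B[2][0] = 6 + 1 = 7) = 3 (attained at k = 0)
  C[1][1] = min over k of (A[1][0] + B[0][1] = -4 + 1 = -3, A[1][1] + B[1][1] = 4 + 7 = 11, A[1][2] + B[2][1] = 6 + -3 = 3) = -3 (attained at k = 0)
  C[1][2] = min over k of (A[1][0] + B[0][2] = -4 + 3 = -1, A[1][1] + B[1][2] = 4 + 9 = 13, A[1][2] + B[2][2] = 6 + -1 = 5) = -1 (attained at k = 0)
  C[2][0] = min over k of (A[2][0] + B[0][0] = 1 + 7 = 8, A[2][1] + B[1][0] = 0 + 4 = 4, A[2][2] + B[2][0] = 4 + 1 = 5) = 4 (attained at k = 1)
  C[2][1] = min over k of (A[2][0] + B[0][1] = 1 + 1 = 2, A[2][1] + B[1][1] = 0 + 7 = 7, A[2][2] + B[2][1] = 4 + -3 = 1) = 1 (attained at k = 2)
  C[2][2] = min over k of (A[2][0] + B[0][2] = 1 + 3 = 4, A[2][1] + B[1][2] = 0 + 9 = 9, A[2][2] + B[2][2] = 4 + -1 = 3) = 3 (attained at k = 2)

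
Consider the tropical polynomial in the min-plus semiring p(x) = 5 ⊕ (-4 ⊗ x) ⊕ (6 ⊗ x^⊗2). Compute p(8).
p(8) = 4

A tropical monomial a ⊗ x^⊗i evaluates to a + i · x. Evaluating each term at x = 8:
  Term 0 contributes 5 + 0 · 8 = 5
  Term 1 contributes -4 + 1 · 8 = 4
  Term 2 contributes 6 + 2 · 8 = 22
p(8) = ⊕ of these = min[5, 4, 22] = 4.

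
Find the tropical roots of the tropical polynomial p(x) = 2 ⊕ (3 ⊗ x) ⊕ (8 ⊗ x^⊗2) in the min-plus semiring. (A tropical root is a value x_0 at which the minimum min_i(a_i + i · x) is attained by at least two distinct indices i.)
Roots: {-5, -1}

Each tropical root is a break point of the lower envelope of the lines y = a_i + i · x (there are 3 lines, with slopes 0, 1, ..., 2). Only the lines that attain the minimum somewhere contribute to roots; other lines are dominated. Here the surviving (envelope) indices are i = 2, i = 1, i = 0.
Intersections between consecutive envelope lines give the roots: for adjacent envelope indices i < j the intersection is x = (a_i − a_j) / (j − i). Reading off the sorted break points: {-5, -1}.
Verification: at each break x_0, at least two indices attain the minimum of min_i(a_i + i · x_0).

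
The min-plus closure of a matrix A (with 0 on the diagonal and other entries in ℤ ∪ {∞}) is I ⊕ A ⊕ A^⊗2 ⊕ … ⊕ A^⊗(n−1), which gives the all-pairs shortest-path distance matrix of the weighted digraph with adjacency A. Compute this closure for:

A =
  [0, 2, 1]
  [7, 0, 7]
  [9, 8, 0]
Closure =
  [0, 2, 1]
  [7, 0, 7]
  [9, 8, 0]

This is the Floyd-Warshall all-pairs shortest-path computation. For each intermediate vertex k = 0, 1, …, 2, update dist[i][j] ← min(dist[i][j], dist[i][k] + dist[k][j]). The final matrix gives, for each (i, j), the minimum total weight of any directed path from i to j (possibly empty when i = j).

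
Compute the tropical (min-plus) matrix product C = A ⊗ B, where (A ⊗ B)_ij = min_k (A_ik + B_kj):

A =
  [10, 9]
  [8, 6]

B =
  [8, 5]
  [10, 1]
A ⊗ B =
  [18, 10]
  [16, 7]

Apply the min-plus product entry-by-entry:
  C[0][0] = min over k of (A[0][0] + B[0][0] = 10 + 8 = 18, A[0][1] + B[1][0] = 9 + 10 = 19) = 18 (attained at k = 0)
  C[0][1] = min over k of (A[0][0] + B[0][1] = 10 + 5 = 15, A[0][1] + B[1][1] = 9 + 1 = 10) = 10 (attained at k = 1)
  C[1][0] = min over k of (A[1][0] + B[0][0] = 8 + 8 = 16, A[1][1] + B[1][0] = 6 + 10 = 16) = 16 (attained at k = 0)
  C[1][1] = min over k of (A[1][0] + B[0][1] = 8 + 5 = 13, A[1][1] + B[1][1] = 6 + 1 = 7) = 7 (attained at k = 1)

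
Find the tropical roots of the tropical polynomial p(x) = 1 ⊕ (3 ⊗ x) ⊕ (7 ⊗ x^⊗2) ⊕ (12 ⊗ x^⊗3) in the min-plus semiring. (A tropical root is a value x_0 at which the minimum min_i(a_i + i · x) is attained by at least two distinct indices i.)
Roots: {-5, -4, -2}

Each tropical root is a break point of the lower envelope of the lines y = a_i + i · x (there are 4 lines, with slopes 0, 1, ..., 3). Only the lines that attain the minimum somewhere contribute to roots; other lines are dominated. Here the surviving (envelope) indices are i = 3, i = 2, i = 1, i = 0.
Intersections between consecutive envelope lines give the roots: for adjacent envelope indices i < j the intersection is x = (a_i − a_j) / (j − i). Reading off the sorted break points: {-5, -4, -2}.
Verification: at each break x_0, at least two indices attain the minimum of min_i(a_i + i · x_0).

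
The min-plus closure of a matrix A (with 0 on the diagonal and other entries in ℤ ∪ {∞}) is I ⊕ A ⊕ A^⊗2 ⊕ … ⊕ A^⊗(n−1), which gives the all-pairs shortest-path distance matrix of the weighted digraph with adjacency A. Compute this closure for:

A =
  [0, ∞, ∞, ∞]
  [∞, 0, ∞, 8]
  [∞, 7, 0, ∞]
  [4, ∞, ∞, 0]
Closure =
  [0, ∞, ∞, ∞]
  [12, 0, ∞, 8]
  [19, 7, 0, 15]
  [4, ∞, ∞, 0]

This is the Floyd-Warshall all-pairs shortest-path computation. For each intermediate vertex k = 0, 1, …, 3, update dist[i][j] ← min(dist[i][j], dist[i][k] + dist[k][j]). The final matrix gives, for each (i, j), the minimum total weight of any directed path from i to j (possibly empty when i = j).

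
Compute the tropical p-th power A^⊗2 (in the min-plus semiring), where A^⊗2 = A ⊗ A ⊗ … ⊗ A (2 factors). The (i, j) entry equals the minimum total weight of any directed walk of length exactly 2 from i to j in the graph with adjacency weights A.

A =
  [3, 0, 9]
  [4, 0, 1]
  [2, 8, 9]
A^⊗2 =
  [4, 0, 1]
  [3, 0, 1]
  [5, 2, 9]

Each entry (A^⊗2)_ij equals the minimum over all length-2 walks i = v_0 → v_1 → … → v_2 = j of Σ_t A[v_t][v_{t+1}]. For example, for (i, j) = (0, 2) we minimise over 3 possible intermediate vertex sequences; the minimum is 1, attained along the walk 0 → 1 → 2.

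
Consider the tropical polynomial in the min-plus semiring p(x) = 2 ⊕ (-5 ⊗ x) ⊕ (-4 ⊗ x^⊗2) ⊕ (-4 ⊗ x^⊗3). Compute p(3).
p(3) = -2

A tropical monomial a ⊗ x^⊗i evaluates to a + i · x. Evaluating each term at x = 3:
  Term 0 contributes 2 + 0 · 3 = 2
  Term 1 contributes -5 + 1 · 3 = -2
  Term 2 contributes -4 + 2 · 3 = 2
  Term 3 contributes -4 + 3 · 3 = 5
p(3) = ⊕ of these = min[2, -2, 2, 5] = -2.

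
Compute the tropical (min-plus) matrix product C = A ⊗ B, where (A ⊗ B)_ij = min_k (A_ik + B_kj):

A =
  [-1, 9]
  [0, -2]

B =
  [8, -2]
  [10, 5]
A ⊗ B =
  [7, -3]
  [8, -2]

Apply the min-plus product entry-by-entry:
  C[0][0] = min over k of (A[0][0] + B[0][0] = -1 + 8 = 7, A[0][1] + B[1][0] = 9 + 10 = 19) = 7 (attained at k = 0)
  C[0][1] = min over k of (A[0][0] + B[0][1] = -1 + -2 = -3, A[0][1] + B[1][1] = 9 + 5 = 14) = -3 (attained at k = 0)
  C[1][0] = min over k of (A[1][0] + B[0][0] = 0 + 8 = 8, A[1][1] + B[1][0] = -2 + 10 = 8) = 8 (attained at k = 0)
  C[1][1] = min over k of (A[1][0] + B[0][1] = 0 + -2 = -2, A[1][1] + B[1][1] = -2 + 5 = 3) = -2 (attained at k = 0)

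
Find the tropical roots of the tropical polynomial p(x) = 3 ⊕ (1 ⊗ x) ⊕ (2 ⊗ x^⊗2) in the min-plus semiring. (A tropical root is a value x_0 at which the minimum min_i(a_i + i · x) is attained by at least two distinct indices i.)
Roots: {-1, 2}

Each tropical root is a break point of the lower envelope of the lines y = a_i + i · x (there are 3 lines, with slopes 0, 1, ..., 2). Only the lines that attain the minimum somewhere contribute to roots; other lines are dominated. Here the surviving (envelope) indices are i = 2, i = 1, i = 0.
Intersections between consecutive envelope lines give the roots: for adjacent envelope indices i < j the intersection is x = (a_i − a_j) / (j − i). Reading off the sorted break points: {-1, 2}.
Verification: at each break x_0, at least two indices attain the minimum of min_i(a_i + i · x_0).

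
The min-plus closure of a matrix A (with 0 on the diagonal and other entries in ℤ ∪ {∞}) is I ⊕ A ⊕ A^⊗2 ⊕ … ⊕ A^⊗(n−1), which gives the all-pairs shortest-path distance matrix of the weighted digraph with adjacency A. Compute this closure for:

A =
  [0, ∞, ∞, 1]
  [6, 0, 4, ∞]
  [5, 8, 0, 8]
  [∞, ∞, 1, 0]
Closure =
  [0, 10, 2, 1]
  [6, 0, 4, 7]
  [5, 8, 0, 6]
  [6, 9, 1, 0]

This is the Floyd-Warshall all-pairs shortest-path computation. For each intermediate vertex k = 0, 1, …, 3, update dist[i][j] ← min(dist[i][j], dist[i][k] + dist[k][j]). The final matrix gives, for each (i, j), the minimum total weight of any directed path from i to j (possibly empty when i = j).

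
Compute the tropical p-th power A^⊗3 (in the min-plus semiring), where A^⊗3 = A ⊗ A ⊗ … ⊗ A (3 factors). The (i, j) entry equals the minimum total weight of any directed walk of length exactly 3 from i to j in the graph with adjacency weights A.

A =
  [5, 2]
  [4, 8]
A^⊗3 =
  [11, 8]
  [10, 11]

Each entry (A^⊗3)_ij equals the minimum over all length-3 walks i = v_0 → v_1 → … → v_3 = j of Σ_t A[v_t][v_{t+1}]. For example, for (i, j) = (0, 1) we minimise over 4 possible intermediate vertex sequences; the minimum is 8, attained along the walk 0 → 1 → 0 → 1.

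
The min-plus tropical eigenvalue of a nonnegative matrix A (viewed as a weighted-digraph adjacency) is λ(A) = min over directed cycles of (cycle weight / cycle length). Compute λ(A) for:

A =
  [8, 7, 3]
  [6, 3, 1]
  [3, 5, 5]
λ(A) = 3

Enumerate directed cycles and compute their means (weight / length). Sample:
  cycle 0 → 0: weight = 8, length = 1, mean = 8/1 ≈ 8.000
  cycle 1 → 1: weight = 3, length = 1, mean = 3/1 ≈ 3.000
  cycle 2 → 2: weight = 5, length = 1, mean = 5/1 ≈ 5.000
  cycle 0 → 1 → 0: weight = 13, length = 2, mean = 13/2 ≈ 6.500
  cycle 0 → 2 → 0: weight = 6, length = 2, mean = 6/2 ≈ 3.000
  cycle 1 → 0 → 1: weight = 13, length = 2, mean = 13/2 ≈ 6.500
Minimum mean = 3.000, attained e.g. along the cycle 1 → 1 with weight 3 and length 1. So λ(A) = 3/1 = 3.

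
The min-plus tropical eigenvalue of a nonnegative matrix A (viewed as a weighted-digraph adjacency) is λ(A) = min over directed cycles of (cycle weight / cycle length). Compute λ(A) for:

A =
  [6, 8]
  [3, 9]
λ(A) = 11/2

Enumerate directed cycles and compute their means (weight / length). Sample:
  cycle 0 → 0: weight = 6, length = 1, mean = 6/1 ≈ 6.000
  cycle 1 → 1: weight = 9, length = 1, mean = 9/1 ≈ 9.000
  cycle 0 → 1 → 0: weight = 11, length = 2, mean = 11/2 ≈ 5.500
  cycle 1 → 0 → 1: weight = 11, length = 2, mean = 11/2 ≈ 5.500
Minimum mean = 5.500, attained e.g. along the cycle 0 → 1 → 0 with weight 11 and length 2. So λ(A) = 11/2 = 11/2.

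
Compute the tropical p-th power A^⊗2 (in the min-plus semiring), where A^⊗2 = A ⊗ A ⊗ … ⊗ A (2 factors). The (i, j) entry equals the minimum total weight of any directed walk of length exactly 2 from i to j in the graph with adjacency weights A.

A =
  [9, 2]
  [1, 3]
A^⊗2 =
  [3, 5]
  [4, 3]

Each entry (A^⊗2)_ij equals the minimum over all length-2 walks i = v_0 → v_1 → … → v_2 = j of Σ_t A[v_t][v_{t+1}]. For example, for (i, j) = (0, 1) we minimise over 2 possible intermediate vertex sequences; the minimum is 5, attained along the walk 0 → 1 → 1.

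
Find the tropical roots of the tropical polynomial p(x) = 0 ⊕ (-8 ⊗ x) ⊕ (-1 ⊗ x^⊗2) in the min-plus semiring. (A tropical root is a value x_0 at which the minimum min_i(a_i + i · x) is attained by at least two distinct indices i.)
Roots: {-7, 8}

Each tropical root is a break point of the lower envelope of the lines y = a_i + i · x (there are 3 lines, with slopes 0, 1, ..., 2). Only the lines that attain the minimum somewhere contribute to roots; other lines are dominated. Here the surviving (envelope) indices are i = 2, i = 1, i = 0.
Intersections between consecutive envelope lines give the roots: for adjacent envelope indices i < j the intersection is x = (a_i − a_j) / (j − i). Reading off the sorted break points: {-7, 8}.
Verification: at each break x_0, at least two indices attain the minimum of min_i(a_i + i · x_0).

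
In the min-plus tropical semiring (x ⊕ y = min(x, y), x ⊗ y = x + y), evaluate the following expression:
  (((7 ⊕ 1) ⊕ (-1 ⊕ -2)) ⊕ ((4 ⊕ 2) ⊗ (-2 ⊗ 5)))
(((7 ⊕ 1) ⊕ (-1 ⊕ -2)) ⊕ ((4 ⊕ 2) ⊗ (-2 ⊗ 5))) = -2

Expand innermost to outermost. Recall ⊕ takes the minimum of its arguments and ⊗ takes their sum. Working out the expression (((7 ⊕ 1) ⊕ (-1 ⊕ -2)) ⊕ ((4 ⊕ 2) ⊗ (-2 ⊗ 5))) gives -2.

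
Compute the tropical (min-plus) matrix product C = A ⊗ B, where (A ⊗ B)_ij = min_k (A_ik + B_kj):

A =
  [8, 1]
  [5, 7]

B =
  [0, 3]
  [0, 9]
A ⊗ B =
  [1, 10]
  [5, 8]

Apply the min-plus product entry-by-entry:
  C[0][0] = min over k of (A[0][0] + B[0][0] = 8 + 0 = 8, A[0][1] + B[1][0] = 1 + 0 = 1) = 1 (attained at k = 1)
  C[0][1] = min over k of (A[0][0] + B[0][1] = 8 + 3 = 11, A[0][1] + B[1][1] = 1 + 9 = 10) = 10 (attained at k = 1)
  C[1][0] = min over k of (A[1][0] + B[0][0] = 5 + 0 = 5, A[1][1] + B[1][0] = 7 + 0 = 7) = 5 (attained at k = 0)
  C[1][1] = min over k of (A[1][0] + B[0][1] = 5 + 3 = 8, A[1][1] + B[1][1] = 7 + 9 = 16) = 8 (attained at k = 0)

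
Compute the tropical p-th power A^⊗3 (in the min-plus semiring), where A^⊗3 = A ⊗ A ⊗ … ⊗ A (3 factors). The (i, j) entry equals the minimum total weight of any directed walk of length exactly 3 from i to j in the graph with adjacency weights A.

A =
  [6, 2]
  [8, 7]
A^⊗3 =
  [16, 12]
  [18, 16]

Each entry (A^⊗3)_ij equals the minimum over all length-3 walks i = v_0 → v_1 → … → v_3 = j of Σ_t A[v_t][v_{t+1}]. For example, for (i, j) = (0, 1) we minimise over 4 possible intermediate vertex sequences; the minimum is 12, attained along the walk 0 → 1 → 0 → 1.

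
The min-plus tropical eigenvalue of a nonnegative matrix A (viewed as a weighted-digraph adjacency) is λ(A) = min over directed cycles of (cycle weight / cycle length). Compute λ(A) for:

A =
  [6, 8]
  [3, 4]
λ(A) = 4

Enumerate directed cycles and compute their means (weight / length). Sample:
  cycle 0 → 0: weight = 6, length = 1, mean = 6/1 ≈ 6.000
  cycle 1 → 1: weight = 4, length = 1, mean = 4/1 ≈ 4.000
  cycle 0 → 1 → 0: weight = 11, length = 2, mean = 11/2 ≈ 5.500
  cycle 1 → 0 → 1: weight = 11, length = 2, mean = 11/2 ≈ 5.500
Minimum mean = 4.000, attained e.g. along the cycle 1 → 1 with weight 4 and length 1. So λ(A) = 4/1 = 4.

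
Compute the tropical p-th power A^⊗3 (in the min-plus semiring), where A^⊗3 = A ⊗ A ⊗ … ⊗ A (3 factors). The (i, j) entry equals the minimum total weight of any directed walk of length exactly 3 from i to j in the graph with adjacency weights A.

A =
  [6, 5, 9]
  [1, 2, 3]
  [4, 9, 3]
A^⊗3 =
  [8, 9, 10]
  [5, 6, 7]
  [10, 11, 9]

Each entry (A^⊗3)_ij equals the minimum over all length-3 walks i = v_0 → v_1 → … → v_3 = j of Σ_t A[v_t][v_{t+1}]. For example, for (i, j) = (0, 2) we minimise over 9 possible intermediate vertex sequences; the minimum is 10, attained along the walk 0 → 1 → 1 → 2.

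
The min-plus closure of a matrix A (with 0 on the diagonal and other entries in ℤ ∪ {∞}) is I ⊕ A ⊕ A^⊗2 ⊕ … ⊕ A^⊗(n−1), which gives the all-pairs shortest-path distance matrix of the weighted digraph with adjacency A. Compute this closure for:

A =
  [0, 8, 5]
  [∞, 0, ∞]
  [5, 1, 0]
Closure =
  [0, 6, 5]
  [∞, 0, ∞]
  [5, 1, 0]

This is the Floyd-Warshall all-pairs shortest-path computation. For each intermediate vertex k = 0, 1, …, 2, update dist[i][j] ← min(dist[i][j], dist[i][k] + dist[k][j]). The final matrix gives, for each (i, j), the minimum total weight of any directed path from i to j (possibly empty when i = j).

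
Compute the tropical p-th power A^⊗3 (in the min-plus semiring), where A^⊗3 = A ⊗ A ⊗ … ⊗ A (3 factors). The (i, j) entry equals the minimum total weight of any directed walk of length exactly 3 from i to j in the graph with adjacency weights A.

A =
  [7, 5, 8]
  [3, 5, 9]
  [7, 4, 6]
A^⊗3 =
  [13, 13, 16]
  [11, 13, 16]
  [12, 12, 15]

Each entry (A^⊗3)_ij equals the minimum over all length-3 walks i = v_0 → v_1 → … → v_3 = j of Σ_t A[v_t][v_{t+1}]. For example, for (i, j) = (0, 2) we minimise over 9 possible intermediate vertex sequences; the minimum is 16, attained along the walk 0 → 1 → 0 → 2.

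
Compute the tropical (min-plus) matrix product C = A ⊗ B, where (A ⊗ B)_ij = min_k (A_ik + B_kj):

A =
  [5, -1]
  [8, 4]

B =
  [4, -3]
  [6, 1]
A ⊗ B =
  [5, 0]
  [10, 5]

Apply the min-plus product entry-by-entry:
  C[0][0] = min over k of (A[0][0] + B[0][0] = 5 + 4 = 9, A[0][1] + B[1][0] = -1 + 6 = 5) = 5 (attained at k = 1)
  C[0][1] = min over k of (A[0][0] + B[0][1] = 5 + -3 = 2, A[0][1] + B[1][1] = -1 + 1 = 0) = 0 (attained at k = 1)
  C[1][0] = min over k of (A[1][0] + B[0][0] = 8 + 4 = 12, A[1][1] + B[1][0] = 4 + 6 = 10) = 10 (attained at k = 1)
  C[1][1] = min over k of (A[1][0] + B[0][1] = 8 + -3 = 5, A[1][1] + B[1][1] = 4 + 1 = 5) = 5 (attained at k = 0)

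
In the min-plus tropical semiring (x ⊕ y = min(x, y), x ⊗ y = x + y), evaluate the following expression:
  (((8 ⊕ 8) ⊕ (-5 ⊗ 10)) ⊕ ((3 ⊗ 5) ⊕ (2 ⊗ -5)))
(((8 ⊕ 8) ⊕ (-5 ⊗ 10)) ⊕ ((3 ⊗ 5) ⊕ (2 ⊗ -5))) = -3

Expand innermost to outermost. Recall ⊕ takes the minimum of its arguments and ⊗ takes their sum. Working out the expression (((8 ⊕ 8) ⊕ (-5 ⊗ 10)) ⊕ ((3 ⊗ 5) ⊕ (2 ⊗ -5))) gives -3.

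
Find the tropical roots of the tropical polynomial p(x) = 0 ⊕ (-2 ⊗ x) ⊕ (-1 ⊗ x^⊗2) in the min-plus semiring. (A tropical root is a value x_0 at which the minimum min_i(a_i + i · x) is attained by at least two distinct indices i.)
Roots: {-1, 2}

Each tropical root is a break point of the lower envelope of the lines y = a_i + i · x (there are 3 lines, with slopes 0, 1, ..., 2). Only the lines that attain the minimum somewhere contribute to roots; other lines are dominated. Here the surviving (envelope) indices are i = 2, i = 1, i = 0.
Intersections between consecutive envelope lines give the roots: for adjacent envelope indices i < j the intersection is x = (a_i − a_j) / (j − i). Reading off the sorted break points: {-1, 2}.
Verification: at each break x_0, at least two indices attain the minimum of min_i(a_i + i · x_0).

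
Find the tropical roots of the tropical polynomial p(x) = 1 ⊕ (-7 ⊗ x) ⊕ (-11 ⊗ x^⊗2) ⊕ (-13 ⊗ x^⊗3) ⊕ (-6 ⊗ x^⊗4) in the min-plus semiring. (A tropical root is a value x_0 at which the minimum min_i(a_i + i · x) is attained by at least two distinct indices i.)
Roots: {-7, 2, 4, 8}

Each tropical root is a break point of the lower envelope of the lines y = a_i + i · x (there are 5 lines, with slopes 0, 1, ..., 4). Only the lines that attain the minimum somewhere contribute to roots; other lines are dominated. Here the surviving (envelope) indices are i = 4, i = 3, i = 2, i = 1, i = 0.
Intersections between consecutive envelope lines give the roots: for adjacent envelope indices i < j the intersection is x = (a_i − a_j) / (j − i). Reading off the sorted break points: {-7, 2, 4, 8}.
Verification: at each break x_0, at least two indices attain the minimum of min_i(a_i + i · x_0).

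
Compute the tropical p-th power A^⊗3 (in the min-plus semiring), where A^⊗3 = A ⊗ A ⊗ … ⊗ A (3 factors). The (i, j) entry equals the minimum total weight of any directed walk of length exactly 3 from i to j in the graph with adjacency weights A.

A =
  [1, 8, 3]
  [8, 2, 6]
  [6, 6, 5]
A^⊗3 =
  [3, 10, 5]
  [10, 6, 10]
  [8, 10, 10]

Each entry (A^⊗3)_ij equals the minimum over all length-3 walks i = v_0 → v_1 → … → v_3 = j of Σ_t A[v_t][v_{t+1}]. For example, for (i, j) = (0, 2) we minimise over 9 possible intermediate vertex sequences; the minimum is 5, attained along the walk 0 → 0 → 0 → 2.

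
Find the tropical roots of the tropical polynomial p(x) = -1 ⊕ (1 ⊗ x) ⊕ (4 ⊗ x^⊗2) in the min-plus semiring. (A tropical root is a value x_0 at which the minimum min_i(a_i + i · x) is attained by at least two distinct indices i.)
Roots: {-3, -2}

Each tropical root is a break point of the lower envelope of the lines y = a_i + i · x (there are 3 lines, with slopes 0, 1, ..., 2). Only the lines that attain the minimum somewhere contribute to roots; other lines are dominated. Here the surviving (envelope) indices are i = 2, i = 1, i = 0.
Intersections between consecutive envelope lines give the roots: for adjacent envelope indices i < j the intersection is x = (a_i − a_j) / (j − i). Reading off the sorted break points: {-3, -2}.
Verification: at each break x_0, at least two indices attain the minimum of min_i(a_i + i · x_0).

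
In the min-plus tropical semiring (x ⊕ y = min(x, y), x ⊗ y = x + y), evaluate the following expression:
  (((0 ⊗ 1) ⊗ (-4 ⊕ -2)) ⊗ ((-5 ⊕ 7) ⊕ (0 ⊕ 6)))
(((0 ⊗ 1) ⊗ (-4 ⊕ -2)) ⊗ ((-5 ⊕ 7) ⊕ (0 ⊕ 6))) = -8

Expand innermost to outermost. Recall ⊕ takes the minimum of its arguments and ⊗ takes their sum. Working out the expression (((0 ⊗ 1) ⊗ (-4 ⊕ -2)) ⊗ ((-5 ⊕ 7) ⊕ (0 ⊕ 6))) gives -8.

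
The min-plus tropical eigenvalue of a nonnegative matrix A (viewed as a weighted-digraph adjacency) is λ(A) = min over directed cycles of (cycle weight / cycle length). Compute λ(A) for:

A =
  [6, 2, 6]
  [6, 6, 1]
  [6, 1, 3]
λ(A) = 1

Enumerate directed cycles and compute their means (weight / length). Sample:
  cycle 0 → 0: weight = 6, length = 1, mean = 6/1 ≈ 6.000
  cycle 1 → 1: weight = 6, length = 1, mean = 6/1 ≈ 6.000
  cycle 2 → 2: weight = 3, length = 1, mean = 3/1 ≈ 3.000
  cycle 0 → 1 → 0: weight = 8, length = 2, mean = 8/2 ≈ 4.000
  cycle 0 → 2 → 0: weight = 12, length = 2, mean = 12/2 ≈ 6.000
  cycle 1 → 0 → 1: weight = 8, length = 2, mean = 8/2 ≈ 4.000
Minimum mean = 1.000, attained e.g. along the cycle 1 → 2 → 1 with weight 2 and length 2. So λ(A) = 2/2 = 1.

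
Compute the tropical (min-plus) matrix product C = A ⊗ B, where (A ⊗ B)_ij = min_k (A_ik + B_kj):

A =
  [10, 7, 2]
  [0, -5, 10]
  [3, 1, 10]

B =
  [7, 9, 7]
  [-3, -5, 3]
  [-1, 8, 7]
A ⊗ B =
  [1, 2, 9]
  [-8, -10, -2]
  [-2, -4, 4]

Apply the min-plus product entry-by-entry:
  C[0][0] = min over k of (A[0][0] + B[0][0] = 10 + 7 = 17, A[0][1] + B[1][0] = 7 + -3 = 4, A[0][2] + B[2][0] = 2 + -1 = 1) = 1 (attained at k = 2)
  C[0][1] = min over k of (A[0][0] + B[0][1] = 10 + 9 = 19, A[0][1] + B[1][1] = 7 + -5 = 2, A[0][2] + B[2][1] = 2 + 8 = 10) = 2 (attained at k = 1)
  C[0][2] = min over k of (A[0][0] + B[0][2] = 10 + 7 = 17, A[0][1] + B[1][2] = 7 + 3 = 10, A[0][2] + B[2][2] = 2 + 7 = 9) = 9 (attained at k = 2)
  C[1][0] = min over k of (A[1][0] + B[0][0] = 0 + 7 = 7, A[1][1] + B[1][0] = -5 + -3 = -8, A[1][2] + B[2][0] = 10 + -1 = 9) = -8 (attained at k = 1)
  C[1][1] = min over k of (A[1][0] + B[0][1] = 0 + 9 = 9, A[1][1] + B[1][1] = -5 + -5 = -10, A[1][2] + B[2][1] = 10 + 8 = 18) = -10 (attained at k = 1)
  C[1][2] = min over k of (A[1][0] + B[0][2] = 0 + 7 = 7, A[1][1] + B[1][2] = -5 + 3 = -2, A[1][2] + B[2][2] = 10 + 7 = 17) = -2 (attained at k = 1)
  C[2][0] = min over k of (A[2][0] + B[0][0] = 3 + 7 = 10, A[2][1] + B[1][0] = 1 + -3 = -2, A[2][2] + B[2][0] = 10 + -1 = 9) = -2 (attained at k = 1)
  C[2][1] = min over k of (A[2][0] + B[0][1] = 3 + 9 = 12, A[2][1] + B[1][1] = 1 + -5 = -4, A[2][2] + B[2][1] = 10 + 8 = 18) = -4 (attained at k = 1)
  C[2][2] = min over k of (A[2][0] + B[0][2] = 3 + 7 = 10, A[2][1] + B[1][2] = 1 + 3 = 4, A[2][2] + B[2][2] = 10 + 7 = 17) = 4 (attained at k = 1)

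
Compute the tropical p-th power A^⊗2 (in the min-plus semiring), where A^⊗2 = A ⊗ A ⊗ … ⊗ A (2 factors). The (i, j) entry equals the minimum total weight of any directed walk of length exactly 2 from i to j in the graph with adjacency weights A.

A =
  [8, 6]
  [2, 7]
A^⊗2 =
  [8, 13]
  [9, 8]

Each entry (A^⊗2)_ij equals the minimum over all length-2 walks i = v_0 → v_1 → … → v_2 = j of Σ_t A[v_t][v_{t+1}]. For example, for (i, j) = (0, 1) we minimise over 2 possible intermediate vertex sequences; the minimum is 13, attained along the walk 0 → 1 → 1.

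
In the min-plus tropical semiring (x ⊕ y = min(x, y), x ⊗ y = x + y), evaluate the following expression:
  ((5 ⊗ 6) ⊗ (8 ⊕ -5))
((5 ⊗ 6) ⊗ (8 ⊕ -5)) = 6

Expand innermost to outermost. Recall ⊕ takes the minimum of its arguments and ⊗ takes their sum. Working out the expression ((5 ⊗ 6) ⊗ (8 ⊕ -5)) gives 6.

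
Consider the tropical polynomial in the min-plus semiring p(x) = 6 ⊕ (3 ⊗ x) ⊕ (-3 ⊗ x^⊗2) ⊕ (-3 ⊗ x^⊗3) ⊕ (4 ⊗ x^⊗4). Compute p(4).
p(4) = 5

A tropical monomial a ⊗ x^⊗i evaluates to a + i · x. Evaluating each term at x = 4:
  Term 0 contributes 6 + 0 · 4 = 6
  Term 1 contributes 3 + 1 · 4 = 7
  Term 2 contributes -3 + 2 · 4 = 5
  Term 3 contributes -3 + 3 · 4 = 9
  Term 4 contributes 4 + 4 · 4 = 20
p(4) = ⊕ of these = min[6, 7, 5, 9, 20] = 5.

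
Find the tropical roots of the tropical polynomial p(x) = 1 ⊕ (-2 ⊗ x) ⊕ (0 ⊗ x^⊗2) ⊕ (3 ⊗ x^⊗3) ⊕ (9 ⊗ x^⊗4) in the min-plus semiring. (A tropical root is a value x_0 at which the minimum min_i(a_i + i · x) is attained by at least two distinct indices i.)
Roots: {-6, -3, -2, 3}

Each tropical root is a break point of the lower envelope of the lines y = a_i + i · x (there are 5 lines, with slopes 0, 1, ..., 4). Only the lines that attain the minimum somewhere contribute to roots; other lines are dominated. Here the surviving (envelope) indices are i = 4, i = 3, i = 2, i = 1, i = 0.
Intersections between consecutive envelope lines give the roots: for adjacent envelope indices i < j the intersection is x = (a_i − a_j) / (j − i). Reading off the sorted break points: {-6, -3, -2, 3}.
Verification: at each break x_0, at least two indices attain the minimum of min_i(a_i + i · x_0).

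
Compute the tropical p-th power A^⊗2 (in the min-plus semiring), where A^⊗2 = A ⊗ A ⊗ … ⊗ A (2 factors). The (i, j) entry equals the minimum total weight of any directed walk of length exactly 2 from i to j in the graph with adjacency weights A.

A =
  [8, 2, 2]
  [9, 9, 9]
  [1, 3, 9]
A^⊗2 =
  [3, 5, 10]
  [10, 11, 11]
  [9, 3, 3]

Each entry (A^⊗2)_ij equals the minimum over all length-2 walks i = v_0 → v_1 → … → v_2 = j of Σ_t A[v_t][v_{t+1}]. For example, for (i, j) = (0, 2) we minimise over 3 possible intermediate vertex sequences; the minimum is 10, attained along the walk 0 → 0 → 2.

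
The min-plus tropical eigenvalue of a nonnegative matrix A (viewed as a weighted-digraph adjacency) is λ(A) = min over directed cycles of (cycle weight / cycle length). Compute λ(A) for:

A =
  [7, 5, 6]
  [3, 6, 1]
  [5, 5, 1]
λ(A) = 1

Enumerate directed cycles and compute their means (weight / length). Sample:
  cycle 0 → 0: weight = 7, length = 1, mean = 7/1 ≈ 7.000
  cycle 1 → 1: weight = 6, length = 1, mean = 6/1 ≈ 6.000
  cycle 2 → 2: weight = 1, length = 1, mean = 1/1 ≈ 1.000
  cycle 0 → 1 → 0: weight = 8, length = 2, mean = 8/2 ≈ 4.000
  cycle 0 → 2 → 0: weight = 11, length = 2, mean = 11/2 ≈ 5.500
  cycle 1 → 0 → 1: weight = 8, length = 2, mean = 8/2 ≈ 4.000
Minimum mean = 1.000, attained e.g. along the cycle 2 → 2 with weight 1 and length 1. So λ(A) = 1/1 = 1.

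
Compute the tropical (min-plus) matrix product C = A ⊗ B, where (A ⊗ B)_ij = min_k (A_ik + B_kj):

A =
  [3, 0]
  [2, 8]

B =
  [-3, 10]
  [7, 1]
A ⊗ B =
  [0, 1]
  [-1, 9]

Apply the min-plus product entry-by-entry:
  C[0][0] = min over k of (A[0][0] + B[0][0] = 3 + -3 = 0, A[0][1] + B[1][0] = 0 + 7 = 7) = 0 (attained at k = 0)
  C[0][1] = min over k of (A[0][0] + B[0][1] = 3 + 10 = 13, A[0][1] + B[1][1] = 0 + 1 = 1) = 1 (attained at k = 1)
  C[1][0] = min over k of (A[1][0] + B[0][0] = 2 + -3 = -1, A[1][1] + B[1][0] = 8 + 7 = 15) = -1 (attained at k = 0)
  C[1][1] = min over k of (A[1][0] + B[0][1] = 2 + 10 = 12, A[1][1] + B[1][1] = 8 + 1 = 9) = 9 (attained at k = 1)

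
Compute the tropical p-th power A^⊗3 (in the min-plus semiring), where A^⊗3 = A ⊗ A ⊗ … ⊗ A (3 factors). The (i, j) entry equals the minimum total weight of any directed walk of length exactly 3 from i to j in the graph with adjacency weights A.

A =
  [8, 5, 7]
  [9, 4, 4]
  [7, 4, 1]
A^⊗3 =
  [15, 12, 9]
  [12, 9, 6]
  [9, 6, 3]

Each entry (A^⊗3)_ij equals the minimum over all length-3 walks i = v_0 → v_1 → … → v_3 = j of Σ_t A[v_t][v_{t+1}]. For example, for (i, j) = (0, 2) we minimise over 9 possible intermediate vertex sequences; the minimum is 9, attained along the walk 0 → 2 → 2 → 2.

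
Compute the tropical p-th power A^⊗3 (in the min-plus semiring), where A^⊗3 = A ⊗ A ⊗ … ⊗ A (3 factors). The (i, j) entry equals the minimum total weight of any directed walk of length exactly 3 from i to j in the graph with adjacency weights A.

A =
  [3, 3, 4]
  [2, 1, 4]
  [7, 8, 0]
A^⊗3 =
  [6, 5, 4]
  [4, 3, 4]
  [7, 8, 0]

Each entry (A^⊗3)_ij equals the minimum over all length-3 walks i = v_0 → v_1 → … → v_3 = j of Σ_t A[v_t][v_{t+1}]. For example, for (i, j) = (0, 2) we minimise over 9 possible intermediate vertex sequences; the minimum is 4, attained along the walk 0 → 2 → 2 → 2.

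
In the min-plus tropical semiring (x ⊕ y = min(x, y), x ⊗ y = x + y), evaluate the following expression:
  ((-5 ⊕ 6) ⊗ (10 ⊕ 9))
((-5 ⊕ 6) ⊗ (10 ⊕ 9)) = 4

Expand innermost to outermost. Recall ⊕ takes the minimum of its arguments and ⊗ takes their sum. Working out the expression ((-5 ⊕ 6) ⊗ (10 ⊕ 9)) gives 4.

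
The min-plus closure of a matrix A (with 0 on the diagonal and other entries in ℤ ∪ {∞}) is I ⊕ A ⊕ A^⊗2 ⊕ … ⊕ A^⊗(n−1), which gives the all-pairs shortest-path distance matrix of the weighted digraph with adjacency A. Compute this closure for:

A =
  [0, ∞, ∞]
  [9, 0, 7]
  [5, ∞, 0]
Closure =
  [0, ∞, ∞]
  [9, 0, 7]
  [5, ∞, 0]

This is the Floyd-Warshall all-pairs shortest-path computation. For each intermediate vertex k = 0, 1, …, 2, update dist[i][j] ← min(dist[i][j], dist[i][k] + dist[k][j]). The final matrix gives, for each (i, j), the minimum total weight of any directed path from i to j (possibly empty when i = j).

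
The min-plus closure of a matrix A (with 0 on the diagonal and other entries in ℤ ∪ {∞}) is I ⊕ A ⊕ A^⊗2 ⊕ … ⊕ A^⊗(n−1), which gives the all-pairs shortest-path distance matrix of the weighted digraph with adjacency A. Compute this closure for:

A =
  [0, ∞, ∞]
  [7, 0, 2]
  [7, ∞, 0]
Closure =
  [0, ∞, ∞]
  [7, 0, 2]
  [7, ∞, 0]

This is the Floyd-Warshall all-pairs shortest-path computation. For each intermediate vertex k = 0, 1, …, 2, update dist[i][j] ← min(dist[i][j], dist[i][k] + dist[k][j]). The final matrix gives, for each (i, j), the minimum total weight of any directed path from i to j (possibly empty when i = j).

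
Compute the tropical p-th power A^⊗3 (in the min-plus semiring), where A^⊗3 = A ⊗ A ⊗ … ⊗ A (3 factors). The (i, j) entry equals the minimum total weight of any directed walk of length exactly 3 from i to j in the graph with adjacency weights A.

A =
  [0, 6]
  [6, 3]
A^⊗3 =
  [0, 6]
  [6, 9]

Each entry (A^⊗3)_ij equals the minimum over all length-3 walks i = v_0 → v_1 → … → v_3 = j of Σ_t A[v_t][v_{t+1}]. For example, for (i, j) = (0, 1) we minimise over 4 possible intermediate vertex sequences; the minimum is 6, attained along the walk 0 → 0 → 0 → 1.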